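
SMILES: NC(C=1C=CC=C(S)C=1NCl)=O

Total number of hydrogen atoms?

7

Hydrogens are implicit in SMILES; fill each atom to its normal valence:
  3 × C (aromatic): 1 H each → 3
  3 × C (aromatic): no H
  1 × C: no H
  1 × Cl: no H
  1 × N: 2 H
  1 × N: 1 H
  1 × O: no H
  1 × S: 1 H
  Total hydrogens = 7.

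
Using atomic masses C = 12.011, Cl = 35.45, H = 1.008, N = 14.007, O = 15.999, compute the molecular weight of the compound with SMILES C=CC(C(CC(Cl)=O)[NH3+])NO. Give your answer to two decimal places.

Molecular formula: C6H12ClN2O2+.
M = 6×12.011 + 1×35.45 + 12×1.008 + 2×14.007 + 2×15.999 = 179.62 g/mol.

179.62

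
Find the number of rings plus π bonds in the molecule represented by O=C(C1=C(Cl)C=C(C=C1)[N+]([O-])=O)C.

6

Molecular formula from the SMILES: C8H6ClNO3.
DoU = (2C + 2 + N − H − X)/2 = (2·8 + 2 + 1 − 6 − 1)/2 = 12/2 = 6.
(Structurally: 1 ring(s) + 5 π bond(s) = 6.)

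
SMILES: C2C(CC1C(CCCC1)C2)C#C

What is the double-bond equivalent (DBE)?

4

Molecular formula from the SMILES: C12H18.
DoU = (2C + 2 + N − H − X)/2 = (2·12 + 2 + 0 − 18 − 0)/2 = 8/2 = 4.
(Structurally: 2 ring(s) + 2 π bond(s) = 4.)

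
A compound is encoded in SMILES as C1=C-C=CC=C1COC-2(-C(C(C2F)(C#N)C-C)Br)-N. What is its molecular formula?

C14H16BrFN2O

Heavy atoms from the SMILES: 1 Br, 14 C, 1 F, 2 N, 1 O.
Implicit hydrogens by atom environment:
  5 × C (aromatic): 1 H each → 5
  3 × C: no H
  2 × C: 2 H each → 4
  2 × C: 1 H each → 2
  1 × Br: no H
  1 × C: 3 H
  1 × C (aromatic): no H
  1 × F: no H
  1 × N: 2 H
  1 × N: no H
  1 × O: no H
  Total hydrogens = 16.
Molecular formula: C14H16BrFN2O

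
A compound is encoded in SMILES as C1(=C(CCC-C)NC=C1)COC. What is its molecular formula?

Heavy atoms from the SMILES: 10 C, 1 N, 1 O.
Implicit hydrogens by atom environment:
  4 × C: 2 H each → 8
  2 × C: 3 H each → 6
  2 × C (aromatic): 1 H each → 2
  2 × C (aromatic): no H
  1 × N (aromatic): 1 H
  1 × O: no H
  Total hydrogens = 17.
Molecular formula: C10H17NO

C10H17NO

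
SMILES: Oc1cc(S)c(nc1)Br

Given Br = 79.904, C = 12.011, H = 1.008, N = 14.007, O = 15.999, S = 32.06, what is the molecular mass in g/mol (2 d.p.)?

206.06

Molecular formula: C5H4BrNOS.
M = 1×79.904 + 5×12.011 + 4×1.008 + 1×14.007 + 1×15.999 + 1×32.06 = 206.06 g/mol.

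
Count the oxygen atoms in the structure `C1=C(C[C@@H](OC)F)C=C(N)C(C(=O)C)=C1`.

The symbol for oxygen appears 2 times in the SMILES.

2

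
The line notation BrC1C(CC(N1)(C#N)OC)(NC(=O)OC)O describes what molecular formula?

Heavy atoms from the SMILES: 1 Br, 8 C, 3 N, 4 O.
Implicit hydrogens by atom environment:
  4 × C: no H
  3 × O: no H
  2 × C: 3 H each → 6
  2 × N: 1 H each → 2
  1 × Br: no H
  1 × C: 2 H
  1 × C: 1 H
  1 × N: no H
  1 × O: 1 H
  Total hydrogens = 12.
Molecular formula: C8H12BrN3O4

C8H12BrN3O4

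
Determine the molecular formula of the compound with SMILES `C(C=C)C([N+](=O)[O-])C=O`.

Heavy atoms from the SMILES: 5 C, 1 N, 3 O.
Implicit hydrogens by atom environment:
  3 × C: 1 H each → 3
  2 × C: 2 H each → 4
  2 × O: no H
  1 × N (charge +1): no H
  1 × O (charge -1): no H
  Total hydrogens = 7.
Molecular formula: C5H7NO3

C5H7NO3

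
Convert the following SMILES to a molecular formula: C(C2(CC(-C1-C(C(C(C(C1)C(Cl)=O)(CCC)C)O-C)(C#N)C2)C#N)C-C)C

C22H33ClN2O2

Heavy atoms from the SMILES: 22 C, 1 Cl, 2 N, 2 O.
Implicit hydrogens by atom environment:
  7 × C: 2 H each → 14
  6 × C: no H
  5 × C: 3 H each → 15
  4 × C: 1 H each → 4
  2 × N: no H
  2 × O: no H
  1 × Cl: no H
  Total hydrogens = 33.
Molecular formula: C22H33ClN2O2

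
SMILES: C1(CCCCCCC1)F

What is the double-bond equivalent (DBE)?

Molecular formula from the SMILES: C8H15F.
DoU = (2C + 2 + N − H − X)/2 = (2·8 + 2 + 0 − 15 − 1)/2 = 2/2 = 1.
(Structurally: 1 ring(s) + 0 π bond(s) = 1.)

1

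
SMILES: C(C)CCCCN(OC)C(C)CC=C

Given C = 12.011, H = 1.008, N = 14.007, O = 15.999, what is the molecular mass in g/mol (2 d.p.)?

Molecular formula: C12H25NO.
M = 12×12.011 + 25×1.008 + 1×14.007 + 1×15.999 = 199.34 g/mol.

199.34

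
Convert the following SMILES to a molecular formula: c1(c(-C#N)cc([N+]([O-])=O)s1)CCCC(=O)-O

Heavy atoms from the SMILES: 9 C, 2 N, 4 O, 1 S.
Implicit hydrogens by atom environment:
  3 × C: 2 H each → 6
  3 × C (aromatic): no H
  2 × C: no H
  2 × O: no H
  1 × C (aromatic): 1 H
  1 × N (charge +1): no H
  1 × N: no H
  1 × O: 1 H
  1 × O (charge -1): no H
  1 × S (aromatic): no H
  Total hydrogens = 8.
Molecular formula: C9H8N2O4S

C9H8N2O4S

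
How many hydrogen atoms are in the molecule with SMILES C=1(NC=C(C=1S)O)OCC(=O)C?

9

Hydrogens are implicit in SMILES; fill each atom to its normal valence:
  3 × C (aromatic): no H
  2 × O: no H
  1 × C: 3 H
  1 × C: 2 H
  1 × C (aromatic): 1 H
  1 × C: no H
  1 × N (aromatic): 1 H
  1 × O: 1 H
  1 × S: 1 H
  Total hydrogens = 9.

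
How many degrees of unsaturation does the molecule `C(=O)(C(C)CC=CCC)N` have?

2

Molecular formula from the SMILES: C8H15NO.
DoU = (2C + 2 + N − H − X)/2 = (2·8 + 2 + 1 − 15 − 0)/2 = 4/2 = 2.
(Structurally: 0 ring(s) + 2 π bond(s) = 2.)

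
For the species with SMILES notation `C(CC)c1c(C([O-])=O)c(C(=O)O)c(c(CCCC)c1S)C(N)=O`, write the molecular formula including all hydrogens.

Heavy atoms from the SMILES: 16 C, 1 N, 5 O, 1 S.
Implicit hydrogens by atom environment:
  6 × C (aromatic): no H
  5 × C: 2 H each → 10
  3 × C: no H
  3 × O: no H
  2 × C: 3 H each → 6
  1 × N: 2 H
  1 × O: 1 H
  1 × O (charge -1): no H
  1 × S: 1 H
  Total hydrogens = 20.
Net charge -1.
Molecular formula: C16H20NO5S-

C16H20NO5S-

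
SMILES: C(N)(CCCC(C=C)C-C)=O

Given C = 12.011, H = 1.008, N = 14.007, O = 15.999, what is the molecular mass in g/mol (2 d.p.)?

155.24

Molecular formula: C9H17NO.
M = 9×12.011 + 17×1.008 + 1×14.007 + 1×15.999 = 155.24 g/mol.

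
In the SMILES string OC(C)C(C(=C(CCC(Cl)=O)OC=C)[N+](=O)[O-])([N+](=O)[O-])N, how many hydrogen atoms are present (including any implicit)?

Hydrogens are implicit in SMILES; fill each atom to its normal valence:
  4 × C: no H
  4 × O: no H
  3 × C: 2 H each → 6
  2 × C: 1 H each → 2
  2 × N (charge +1): no H
  2 × O (charge -1): no H
  1 × C: 3 H
  1 × Cl: no H
  1 × N: 2 H
  1 × O: 1 H
  Total hydrogens = 14.

14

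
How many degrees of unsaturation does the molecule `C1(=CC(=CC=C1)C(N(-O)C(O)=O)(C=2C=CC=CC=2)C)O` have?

Molecular formula from the SMILES: C15H15NO4.
DoU = (2C + 2 + N − H − X)/2 = (2·15 + 2 + 1 − 15 − 0)/2 = 18/2 = 9.
(Structurally: 2 ring(s) + 7 π bond(s) = 9.)

9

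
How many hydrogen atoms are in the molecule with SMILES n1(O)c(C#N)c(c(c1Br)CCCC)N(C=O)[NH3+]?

Hydrogens are implicit in SMILES; fill each atom to its normal valence:
  4 × C (aromatic): no H
  3 × C: 2 H each → 6
  2 × N: no H
  1 × Br: no H
  1 × C: 3 H
  1 × C: 1 H
  1 × C: no H
  1 × N (charge +1): 3 H
  1 × N (aromatic): no H
  1 × O: 1 H
  1 × O: no H
  Total hydrogens = 14.

14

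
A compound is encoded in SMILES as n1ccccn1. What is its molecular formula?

Heavy atoms from the SMILES: 4 C, 2 N.
Implicit hydrogens by atom environment:
  4 × C (aromatic): 1 H each → 4
  2 × N (aromatic): no H
  Total hydrogens = 4.
Molecular formula: C4H4N2

C4H4N2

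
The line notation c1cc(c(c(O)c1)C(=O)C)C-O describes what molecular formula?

Heavy atoms from the SMILES: 9 C, 3 O.
Implicit hydrogens by atom environment:
  3 × C (aromatic): 1 H each → 3
  3 × C (aromatic): no H
  2 × O: 1 H each → 2
  1 × C: 3 H
  1 × C: 2 H
  1 × C: no H
  1 × O: no H
  Total hydrogens = 10.
Molecular formula: C9H10O3

C9H10O3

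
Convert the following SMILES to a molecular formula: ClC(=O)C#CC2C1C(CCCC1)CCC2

C13H17ClO

Heavy atoms from the SMILES: 13 C, 1 Cl, 1 O.
Implicit hydrogens by atom environment:
  7 × C: 2 H each → 14
  3 × C: 1 H each → 3
  3 × C: no H
  1 × Cl: no H
  1 × O: no H
  Total hydrogens = 17.
Molecular formula: C13H17ClO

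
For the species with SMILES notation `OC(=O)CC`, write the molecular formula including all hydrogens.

Heavy atoms from the SMILES: 3 C, 2 O.
Implicit hydrogens by atom environment:
  1 × C: 3 H
  1 × C: 2 H
  1 × C: no H
  1 × O: 1 H
  1 × O: no H
  Total hydrogens = 6.
Molecular formula: C3H6O2

C3H6O2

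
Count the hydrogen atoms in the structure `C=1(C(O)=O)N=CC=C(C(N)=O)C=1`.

Hydrogens are implicit in SMILES; fill each atom to its normal valence:
  3 × C (aromatic): 1 H each → 3
  2 × C (aromatic): no H
  2 × C: no H
  2 × O: no H
  1 × N: 2 H
  1 × N (aromatic): no H
  1 × O: 1 H
  Total hydrogens = 6.

6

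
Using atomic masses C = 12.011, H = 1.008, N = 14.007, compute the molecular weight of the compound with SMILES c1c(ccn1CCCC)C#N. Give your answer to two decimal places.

Molecular formula: C9H12N2.
M = 9×12.011 + 12×1.008 + 2×14.007 = 148.21 g/mol.

148.21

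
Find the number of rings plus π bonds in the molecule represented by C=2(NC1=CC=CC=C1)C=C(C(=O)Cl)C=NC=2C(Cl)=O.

10

Molecular formula from the SMILES: C13H8Cl2N2O2.
DoU = (2C + 2 + N − H − X)/2 = (2·13 + 2 + 2 − 8 − 2)/2 = 20/2 = 10.
(Structurally: 2 ring(s) + 8 π bond(s) = 10.)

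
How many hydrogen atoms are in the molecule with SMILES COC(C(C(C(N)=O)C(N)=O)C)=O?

12

Hydrogens are implicit in SMILES; fill each atom to its normal valence:
  4 × O: no H
  3 × C: no H
  2 × C: 3 H each → 6
  2 × C: 1 H each → 2
  2 × N: 2 H each → 4
  Total hydrogens = 12.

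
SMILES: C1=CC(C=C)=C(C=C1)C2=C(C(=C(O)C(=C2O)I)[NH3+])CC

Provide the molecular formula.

Heavy atoms from the SMILES: 16 C, 1 I, 1 N, 2 O.
Implicit hydrogens by atom environment:
  8 × C (aromatic): no H
  4 × C (aromatic): 1 H each → 4
  2 × C: 2 H each → 4
  2 × O: 1 H each → 2
  1 × C: 3 H
  1 × C: 1 H
  1 × I: no H
  1 × N (charge +1): 3 H
  Total hydrogens = 17.
Net charge +1.
Molecular formula: C16H17INO2+

C16H17INO2+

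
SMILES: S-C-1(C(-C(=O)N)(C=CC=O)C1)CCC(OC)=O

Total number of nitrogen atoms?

The symbol for nitrogen appears 1 time in the SMILES.

1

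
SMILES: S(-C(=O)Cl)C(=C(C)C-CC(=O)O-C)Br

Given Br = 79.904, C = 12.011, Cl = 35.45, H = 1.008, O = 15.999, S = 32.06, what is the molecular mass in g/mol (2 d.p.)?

301.58

Molecular formula: C8H10BrClO3S.
M = 1×79.904 + 8×12.011 + 1×35.45 + 10×1.008 + 3×15.999 + 1×32.06 = 301.58 g/mol.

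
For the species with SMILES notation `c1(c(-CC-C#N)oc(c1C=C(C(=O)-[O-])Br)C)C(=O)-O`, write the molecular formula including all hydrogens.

C12H9BrNO5-

Heavy atoms from the SMILES: 1 Br, 12 C, 1 N, 5 O.
Implicit hydrogens by atom environment:
  4 × C (aromatic): no H
  4 × C: no H
  2 × C: 2 H each → 4
  2 × O: no H
  1 × Br: no H
  1 × C: 3 H
  1 × C: 1 H
  1 × N: no H
  1 × O: 1 H
  1 × O (aromatic): no H
  1 × O (charge -1): no H
  Total hydrogens = 9.
Net charge -1.
Molecular formula: C12H9BrNO5-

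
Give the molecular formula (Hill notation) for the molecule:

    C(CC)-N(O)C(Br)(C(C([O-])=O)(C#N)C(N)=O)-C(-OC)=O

Heavy atoms from the SMILES: 1 Br, 10 C, 3 N, 6 O.
Implicit hydrogens by atom environment:
  6 × C: no H
  4 × O: no H
  2 × C: 3 H each → 6
  2 × C: 2 H each → 4
  2 × N: no H
  1 × Br: no H
  1 × N: 2 H
  1 × O: 1 H
  1 × O (charge -1): no H
  Total hydrogens = 13.
Net charge -1.
Molecular formula: C10H13BrN3O6-

C10H13BrN3O6-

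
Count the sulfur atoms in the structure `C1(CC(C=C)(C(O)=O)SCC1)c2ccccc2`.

The symbol for sulfur appears 1 time in the SMILES.

1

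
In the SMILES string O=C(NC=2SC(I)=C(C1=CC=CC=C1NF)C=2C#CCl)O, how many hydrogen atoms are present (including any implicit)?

Hydrogens are implicit in SMILES; fill each atom to its normal valence:
  6 × C (aromatic): no H
  4 × C (aromatic): 1 H each → 4
  3 × C: no H
  2 × N: 1 H each → 2
  1 × Cl: no H
  1 × F: no H
  1 × I: no H
  1 × O: 1 H
  1 × O: no H
  1 × S (aromatic): no H
  Total hydrogens = 7.

7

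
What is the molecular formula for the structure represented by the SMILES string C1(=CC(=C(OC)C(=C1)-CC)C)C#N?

Heavy atoms from the SMILES: 11 C, 1 N, 1 O.
Implicit hydrogens by atom environment:
  4 × C (aromatic): no H
  3 × C: 3 H each → 9
  2 × C (aromatic): 1 H each → 2
  1 × C: 2 H
  1 × C: no H
  1 × N: no H
  1 × O: no H
  Total hydrogens = 13.
Molecular formula: C11H13NO

C11H13NO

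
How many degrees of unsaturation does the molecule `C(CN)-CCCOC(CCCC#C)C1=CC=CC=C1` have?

6

Molecular formula from the SMILES: C17H25NO.
DoU = (2C + 2 + N − H − X)/2 = (2·17 + 2 + 1 − 25 − 0)/2 = 12/2 = 6.
(Structurally: 1 ring(s) + 5 π bond(s) = 6.)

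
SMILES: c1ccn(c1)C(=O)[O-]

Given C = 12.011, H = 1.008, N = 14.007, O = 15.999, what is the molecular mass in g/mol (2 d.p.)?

110.09

Molecular formula: C5H4NO2-.
M = 5×12.011 + 4×1.008 + 1×14.007 + 2×15.999 = 110.09 g/mol.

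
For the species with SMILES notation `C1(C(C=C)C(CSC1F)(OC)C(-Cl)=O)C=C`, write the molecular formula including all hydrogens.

C11H14ClFO2S

Heavy atoms from the SMILES: 11 C, 1 Cl, 1 F, 2 O, 1 S.
Implicit hydrogens by atom environment:
  5 × C: 1 H each → 5
  3 × C: 2 H each → 6
  2 × C: no H
  2 × O: no H
  1 × C: 3 H
  1 × Cl: no H
  1 × F: no H
  1 × S: no H
  Total hydrogens = 14.
Molecular formula: C11H14ClFO2S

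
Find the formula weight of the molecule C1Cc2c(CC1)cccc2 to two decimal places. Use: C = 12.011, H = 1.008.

Molecular formula: C10H12.
M = 10×12.011 + 12×1.008 = 132.21 g/mol.

132.21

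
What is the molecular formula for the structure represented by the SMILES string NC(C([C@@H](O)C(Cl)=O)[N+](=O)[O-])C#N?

Heavy atoms from the SMILES: 5 C, 1 Cl, 3 N, 4 O.
Implicit hydrogens by atom environment:
  3 × C: 1 H each → 3
  2 × C: no H
  2 × O: no H
  1 × Cl: no H
  1 × N: 2 H
  1 × N (charge +1): no H
  1 × N: no H
  1 × O: 1 H
  1 × O (charge -1): no H
  Total hydrogens = 6.
Molecular formula: C5H6ClN3O4

C5H6ClN3O4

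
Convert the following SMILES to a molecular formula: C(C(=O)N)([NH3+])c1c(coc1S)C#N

Heavy atoms from the SMILES: 7 C, 3 N, 2 O, 1 S.
Implicit hydrogens by atom environment:
  3 × C (aromatic): no H
  2 × C: no H
  1 × C (aromatic): 1 H
  1 × C: 1 H
  1 × N (charge +1): 3 H
  1 × N: 2 H
  1 × N: no H
  1 × O (aromatic): no H
  1 × O: no H
  1 × S: 1 H
  Total hydrogens = 8.
Net charge +1.
Molecular formula: C7H8N3O2S+

C7H8N3O2S+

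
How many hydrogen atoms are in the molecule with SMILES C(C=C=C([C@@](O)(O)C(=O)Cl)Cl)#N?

Hydrogens are implicit in SMILES; fill each atom to its normal valence:
  5 × C: no H
  2 × Cl: no H
  2 × O: 1 H each → 2
  1 × C: 1 H
  1 × N: no H
  1 × O: no H
  Total hydrogens = 3.

3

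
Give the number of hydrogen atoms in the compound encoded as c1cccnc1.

Hydrogens are implicit in SMILES; fill each atom to its normal valence:
  5 × C (aromatic): 1 H each → 5
  1 × N (aromatic): no H
  Total hydrogens = 5.

5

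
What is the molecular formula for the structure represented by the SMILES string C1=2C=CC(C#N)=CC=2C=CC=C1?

Heavy atoms from the SMILES: 11 C, 1 N.
Implicit hydrogens by atom environment:
  7 × C (aromatic): 1 H each → 7
  3 × C (aromatic): no H
  1 × C: no H
  1 × N: no H
  Total hydrogens = 7.
Molecular formula: C11H7N

C11H7N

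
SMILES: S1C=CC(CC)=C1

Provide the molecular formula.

C6H8S

Heavy atoms from the SMILES: 6 C, 1 S.
Implicit hydrogens by atom environment:
  3 × C (aromatic): 1 H each → 3
  1 × C: 3 H
  1 × C: 2 H
  1 × C (aromatic): no H
  1 × S (aromatic): no H
  Total hydrogens = 8.
Molecular formula: C6H8S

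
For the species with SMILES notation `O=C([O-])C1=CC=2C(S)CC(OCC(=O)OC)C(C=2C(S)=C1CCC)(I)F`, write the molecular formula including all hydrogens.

C17H19FIO5S2-

Heavy atoms from the SMILES: 17 C, 1 F, 1 I, 5 O, 2 S.
Implicit hydrogens by atom environment:
  5 × C (aromatic): no H
  4 × C: 2 H each → 8
  4 × O: no H
  3 × C: no H
  2 × C: 3 H each → 6
  2 × C: 1 H each → 2
  2 × S: 1 H each → 2
  1 × C (aromatic): 1 H
  1 × F: no H
  1 × I: no H
  1 × O (charge -1): no H
  Total hydrogens = 19.
Net charge -1.
Molecular formula: C17H19FIO5S2-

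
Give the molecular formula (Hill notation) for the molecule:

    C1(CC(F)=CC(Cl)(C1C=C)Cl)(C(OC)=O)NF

C10H11Cl2F2NO2

Heavy atoms from the SMILES: 10 C, 2 Cl, 2 F, 1 N, 2 O.
Implicit hydrogens by atom environment:
  4 × C: no H
  3 × C: 1 H each → 3
  2 × C: 2 H each → 4
  2 × Cl: no H
  2 × F: no H
  2 × O: no H
  1 × C: 3 H
  1 × N: 1 H
  Total hydrogens = 11.
Molecular formula: C10H11Cl2F2NO2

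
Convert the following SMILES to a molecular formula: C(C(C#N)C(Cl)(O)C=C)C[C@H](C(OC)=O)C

C11H16ClNO3

Heavy atoms from the SMILES: 11 C, 1 Cl, 1 N, 3 O.
Implicit hydrogens by atom environment:
  3 × C: 2 H each → 6
  3 × C: 1 H each → 3
  3 × C: no H
  2 × C: 3 H each → 6
  2 × O: no H
  1 × Cl: no H
  1 × N: no H
  1 × O: 1 H
  Total hydrogens = 16.
Molecular formula: C11H16ClNO3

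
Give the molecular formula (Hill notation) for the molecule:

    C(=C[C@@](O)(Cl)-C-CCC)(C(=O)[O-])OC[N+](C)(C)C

C12H22ClNO4

Heavy atoms from the SMILES: 12 C, 1 Cl, 1 N, 4 O.
Implicit hydrogens by atom environment:
  4 × C: 3 H each → 12
  4 × C: 2 H each → 8
  3 × C: no H
  2 × O: no H
  1 × C: 1 H
  1 × Cl: no H
  1 × N (charge +1): no H
  1 × O: 1 H
  1 × O (charge -1): no H
  Total hydrogens = 22.
Molecular formula: C12H22ClNO4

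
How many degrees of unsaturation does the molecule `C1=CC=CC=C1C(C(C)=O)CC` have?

Molecular formula from the SMILES: C11H14O.
DoU = (2C + 2 + N − H − X)/2 = (2·11 + 2 + 0 − 14 − 0)/2 = 10/2 = 5.
(Structurally: 1 ring(s) + 4 π bond(s) = 5.)

5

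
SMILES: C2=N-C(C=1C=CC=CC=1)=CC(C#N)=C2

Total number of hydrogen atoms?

8

Hydrogens are implicit in SMILES; fill each atom to its normal valence:
  8 × C (aromatic): 1 H each → 8
  3 × C (aromatic): no H
  1 × C: no H
  1 × N (aromatic): no H
  1 × N: no H
  Total hydrogens = 8.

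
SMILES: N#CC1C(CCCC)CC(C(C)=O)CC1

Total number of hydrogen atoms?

21

Hydrogens are implicit in SMILES; fill each atom to its normal valence:
  6 × C: 2 H each → 12
  3 × C: 1 H each → 3
  2 × C: 3 H each → 6
  2 × C: no H
  1 × N: no H
  1 × O: no H
  Total hydrogens = 21.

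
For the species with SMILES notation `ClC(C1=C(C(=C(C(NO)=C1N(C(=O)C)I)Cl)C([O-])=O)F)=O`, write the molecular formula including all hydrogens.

Heavy atoms from the SMILES: 10 C, 2 Cl, 1 F, 1 I, 2 N, 5 O.
Implicit hydrogens by atom environment:
  6 × C (aromatic): no H
  3 × C: no H
  3 × O: no H
  2 × Cl: no H
  1 × C: 3 H
  1 × F: no H
  1 × I: no H
  1 × N: 1 H
  1 × N: no H
  1 × O: 1 H
  1 × O (charge -1): no H
  Total hydrogens = 5.
Net charge -1.
Molecular formula: C10H5Cl2FIN2O5-

C10H5Cl2FIN2O5-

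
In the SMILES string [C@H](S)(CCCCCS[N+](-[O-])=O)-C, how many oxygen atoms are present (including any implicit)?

2

The symbol for oxygen appears 2 times in the SMILES.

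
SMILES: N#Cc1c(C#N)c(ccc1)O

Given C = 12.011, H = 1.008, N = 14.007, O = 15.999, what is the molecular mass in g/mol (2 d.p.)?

Molecular formula: C8H4N2O.
M = 8×12.011 + 4×1.008 + 2×14.007 + 1×15.999 = 144.13 g/mol.

144.13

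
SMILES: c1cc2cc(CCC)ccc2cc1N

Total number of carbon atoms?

The symbol for carbon appears 13 times in the SMILES. Lowercase c denotes aromatic carbon and counts toward C.

13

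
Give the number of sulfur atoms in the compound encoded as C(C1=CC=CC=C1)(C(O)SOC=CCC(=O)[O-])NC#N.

The symbol for sulfur appears 1 time in the SMILES.

1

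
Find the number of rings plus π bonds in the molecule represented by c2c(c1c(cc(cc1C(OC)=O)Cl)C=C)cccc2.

Molecular formula from the SMILES: C16H13ClO2.
DoU = (2C + 2 + N − H − X)/2 = (2·16 + 2 + 0 − 13 − 1)/2 = 20/2 = 10.
(Structurally: 2 ring(s) + 8 π bond(s) = 10.)

10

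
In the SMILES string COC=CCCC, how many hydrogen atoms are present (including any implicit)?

Hydrogens are implicit in SMILES; fill each atom to its normal valence:
  2 × C: 3 H each → 6
  2 × C: 2 H each → 4
  2 × C: 1 H each → 2
  1 × O: no H
  Total hydrogens = 12.

12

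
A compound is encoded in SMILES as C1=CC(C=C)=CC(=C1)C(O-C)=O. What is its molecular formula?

Heavy atoms from the SMILES: 10 C, 2 O.
Implicit hydrogens by atom environment:
  4 × C (aromatic): 1 H each → 4
  2 × C (aromatic): no H
  2 × O: no H
  1 × C: 3 H
  1 × C: 2 H
  1 × C: 1 H
  1 × C: no H
  Total hydrogens = 10.
Molecular formula: C10H10O2

C10H10O2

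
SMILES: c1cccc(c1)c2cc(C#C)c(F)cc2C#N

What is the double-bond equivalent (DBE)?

12

Molecular formula from the SMILES: C15H8FN.
DoU = (2C + 2 + N − H − X)/2 = (2·15 + 2 + 1 − 8 − 1)/2 = 24/2 = 12.
(Structurally: 2 ring(s) + 10 π bond(s) = 12.)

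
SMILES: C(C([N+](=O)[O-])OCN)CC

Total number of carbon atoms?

5

The symbol for carbon appears 5 times in the SMILES.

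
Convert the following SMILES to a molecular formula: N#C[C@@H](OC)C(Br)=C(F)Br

Heavy atoms from the SMILES: 2 Br, 5 C, 1 F, 1 N, 1 O.
Implicit hydrogens by atom environment:
  3 × C: no H
  2 × Br: no H
  1 × C: 3 H
  1 × C: 1 H
  1 × F: no H
  1 × N: no H
  1 × O: no H
  Total hydrogens = 4.
Molecular formula: C5H4Br2FNO

C5H4Br2FNO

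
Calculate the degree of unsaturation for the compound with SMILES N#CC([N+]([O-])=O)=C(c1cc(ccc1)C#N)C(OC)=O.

Molecular formula from the SMILES: C12H7N3O4.
DoU = (2C + 2 + N − H − X)/2 = (2·12 + 2 + 3 − 7 − 0)/2 = 22/2 = 11.
(Structurally: 1 ring(s) + 10 π bond(s) = 11.)

11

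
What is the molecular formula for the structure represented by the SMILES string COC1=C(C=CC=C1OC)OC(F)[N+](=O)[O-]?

C9H10FNO5

Heavy atoms from the SMILES: 9 C, 1 F, 1 N, 5 O.
Implicit hydrogens by atom environment:
  4 × O: no H
  3 × C (aromatic): 1 H each → 3
  3 × C (aromatic): no H
  2 × C: 3 H each → 6
  1 × C: 1 H
  1 × F: no H
  1 × N (charge +1): no H
  1 × O (charge -1): no H
  Total hydrogens = 10.
Molecular formula: C9H10FNO5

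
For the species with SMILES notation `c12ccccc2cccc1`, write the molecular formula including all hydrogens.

Heavy atoms from the SMILES: 10 C.
Implicit hydrogens by atom environment:
  8 × C (aromatic): 1 H each → 8
  2 × C (aromatic): no H
  Total hydrogens = 8.
Molecular formula: C10H8

C10H8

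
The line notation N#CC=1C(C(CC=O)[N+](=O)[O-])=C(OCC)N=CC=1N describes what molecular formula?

Heavy atoms from the SMILES: 11 C, 4 N, 4 O.
Implicit hydrogens by atom environment:
  4 × C (aromatic): no H
  3 × O: no H
  2 × C: 2 H each → 4
  2 × C: 1 H each → 2
  1 × C: 3 H
  1 × C (aromatic): 1 H
  1 × C: no H
  1 × N: 2 H
  1 × N (aromatic): no H
  1 × N: no H
  1 × N (charge +1): no H
  1 × O (charge -1): no H
  Total hydrogens = 12.
Molecular formula: C11H12N4O4

C11H12N4O4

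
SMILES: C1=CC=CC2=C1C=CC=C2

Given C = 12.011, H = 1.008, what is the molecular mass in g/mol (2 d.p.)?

Molecular formula: C10H8.
M = 10×12.011 + 8×1.008 = 128.17 g/mol.

128.17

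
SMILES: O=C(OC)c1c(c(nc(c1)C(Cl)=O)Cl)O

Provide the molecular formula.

C8H5Cl2NO4

Heavy atoms from the SMILES: 8 C, 2 Cl, 1 N, 4 O.
Implicit hydrogens by atom environment:
  4 × C (aromatic): no H
  3 × O: no H
  2 × C: no H
  2 × Cl: no H
  1 × C: 3 H
  1 × C (aromatic): 1 H
  1 × N (aromatic): no H
  1 × O: 1 H
  Total hydrogens = 5.
Molecular formula: C8H5Cl2NO4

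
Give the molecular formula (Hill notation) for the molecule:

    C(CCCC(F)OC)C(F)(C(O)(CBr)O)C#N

C10H16BrF2NO3

Heavy atoms from the SMILES: 1 Br, 10 C, 2 F, 1 N, 3 O.
Implicit hydrogens by atom environment:
  5 × C: 2 H each → 10
  3 × C: no H
  2 × F: no H
  2 × O: 1 H each → 2
  1 × Br: no H
  1 × C: 3 H
  1 × C: 1 H
  1 × N: no H
  1 × O: no H
  Total hydrogens = 16.
Molecular formula: C10H16BrF2NO3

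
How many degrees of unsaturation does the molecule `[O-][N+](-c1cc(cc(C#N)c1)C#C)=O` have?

Molecular formula from the SMILES: C9H4N2O2.
DoU = (2C + 2 + N − H − X)/2 = (2·9 + 2 + 2 − 4 − 0)/2 = 18/2 = 9.
(Structurally: 1 ring(s) + 8 π bond(s) = 9.)

9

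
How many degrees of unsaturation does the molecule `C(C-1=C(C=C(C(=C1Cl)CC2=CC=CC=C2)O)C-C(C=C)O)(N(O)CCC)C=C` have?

Molecular formula from the SMILES: C23H28ClNO3.
DoU = (2C + 2 + N − H − X)/2 = (2·23 + 2 + 1 − 28 − 1)/2 = 20/2 = 10.
(Structurally: 2 ring(s) + 8 π bond(s) = 10.)

10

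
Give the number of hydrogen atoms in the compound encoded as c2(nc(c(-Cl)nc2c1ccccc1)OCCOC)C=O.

Hydrogens are implicit in SMILES; fill each atom to its normal valence:
  5 × C (aromatic): 1 H each → 5
  5 × C (aromatic): no H
  3 × O: no H
  2 × C: 2 H each → 4
  2 × N (aromatic): no H
  1 × C: 3 H
  1 × C: 1 H
  1 × Cl: no H
  Total hydrogens = 13.

13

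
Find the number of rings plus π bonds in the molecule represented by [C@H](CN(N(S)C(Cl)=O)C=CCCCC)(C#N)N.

Molecular formula from the SMILES: C10H17ClN4OS.
DoU = (2C + 2 + N − H − X)/2 = (2·10 + 2 + 4 − 17 − 1)/2 = 8/2 = 4.
(Structurally: 0 ring(s) + 4 π bond(s) = 4.)

4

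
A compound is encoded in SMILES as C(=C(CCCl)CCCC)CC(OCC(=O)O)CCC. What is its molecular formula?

C15H27ClO3

Heavy atoms from the SMILES: 15 C, 1 Cl, 3 O.
Implicit hydrogens by atom environment:
  9 × C: 2 H each → 18
  2 × C: 3 H each → 6
  2 × C: 1 H each → 2
  2 × C: no H
  2 × O: no H
  1 × Cl: no H
  1 × O: 1 H
  Total hydrogens = 27.
Molecular formula: C15H27ClO3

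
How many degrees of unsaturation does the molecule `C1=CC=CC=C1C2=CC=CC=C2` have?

8

Molecular formula from the SMILES: C12H10.
DoU = (2C + 2 + N − H − X)/2 = (2·12 + 2 + 0 − 10 − 0)/2 = 16/2 = 8.
(Structurally: 2 ring(s) + 6 π bond(s) = 8.)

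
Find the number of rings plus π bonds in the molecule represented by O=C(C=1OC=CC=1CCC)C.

4

Molecular formula from the SMILES: C9H12O2.
DoU = (2C + 2 + N − H − X)/2 = (2·9 + 2 + 0 − 12 − 0)/2 = 8/2 = 4.
(Structurally: 1 ring(s) + 3 π bond(s) = 4.)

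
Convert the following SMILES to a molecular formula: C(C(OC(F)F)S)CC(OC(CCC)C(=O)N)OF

Heavy atoms from the SMILES: 10 C, 3 F, 1 N, 4 O, 1 S.
Implicit hydrogens by atom environment:
  4 × C: 2 H each → 8
  4 × C: 1 H each → 4
  4 × O: no H
  3 × F: no H
  1 × C: 3 H
  1 × C: no H
  1 × N: 2 H
  1 × S: 1 H
  Total hydrogens = 18.
Molecular formula: C10H18F3NO4S

C10H18F3NO4S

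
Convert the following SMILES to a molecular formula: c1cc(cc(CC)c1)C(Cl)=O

Heavy atoms from the SMILES: 9 C, 1 Cl, 1 O.
Implicit hydrogens by atom environment:
  4 × C (aromatic): 1 H each → 4
  2 × C (aromatic): no H
  1 × C: 3 H
  1 × C: 2 H
  1 × C: no H
  1 × Cl: no H
  1 × O: no H
  Total hydrogens = 9.
Molecular formula: C9H9ClO

C9H9ClO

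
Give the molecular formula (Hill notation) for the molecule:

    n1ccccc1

C5H5N

Heavy atoms from the SMILES: 5 C, 1 N.
Implicit hydrogens by atom environment:
  5 × C (aromatic): 1 H each → 5
  1 × N (aromatic): no H
  Total hydrogens = 5.
Molecular formula: C5H5N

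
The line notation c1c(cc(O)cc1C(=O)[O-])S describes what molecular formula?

C7H5O3S-

Heavy atoms from the SMILES: 7 C, 3 O, 1 S.
Implicit hydrogens by atom environment:
  3 × C (aromatic): 1 H each → 3
  3 × C (aromatic): no H
  1 × C: no H
  1 × O: 1 H
  1 × O: no H
  1 × O (charge -1): no H
  1 × S: 1 H
  Total hydrogens = 5.
Net charge -1.
Molecular formula: C7H5O3S-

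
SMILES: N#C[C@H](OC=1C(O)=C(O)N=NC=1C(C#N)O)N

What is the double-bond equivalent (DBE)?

8

Molecular formula from the SMILES: C8H7N5O4.
DoU = (2C + 2 + N − H − X)/2 = (2·8 + 2 + 5 − 7 − 0)/2 = 16/2 = 8.
(Structurally: 1 ring(s) + 7 π bond(s) = 8.)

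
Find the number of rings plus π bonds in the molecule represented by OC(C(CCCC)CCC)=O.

1

Molecular formula from the SMILES: C9H18O2.
DoU = (2C + 2 + N − H − X)/2 = (2·9 + 2 + 0 − 18 − 0)/2 = 2/2 = 1.
(Structurally: 0 ring(s) + 1 π bond(s) = 1.)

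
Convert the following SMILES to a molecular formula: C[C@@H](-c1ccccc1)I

Heavy atoms from the SMILES: 8 C, 1 I.
Implicit hydrogens by atom environment:
  5 × C (aromatic): 1 H each → 5
  1 × C: 3 H
  1 × C: 1 H
  1 × C (aromatic): no H
  1 × I: no H
  Total hydrogens = 9.
Molecular formula: C8H9I

C8H9I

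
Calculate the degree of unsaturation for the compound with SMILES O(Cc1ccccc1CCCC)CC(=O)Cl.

5

Molecular formula from the SMILES: C13H17ClO2.
DoU = (2C + 2 + N − H − X)/2 = (2·13 + 2 + 0 − 17 − 1)/2 = 10/2 = 5.
(Structurally: 1 ring(s) + 4 π bond(s) = 5.)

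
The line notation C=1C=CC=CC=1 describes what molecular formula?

C6H6

Heavy atoms from the SMILES: 6 C.
Implicit hydrogens by atom environment:
  6 × C (aromatic): 1 H each → 6
  Total hydrogens = 6.
Molecular formula: C6H6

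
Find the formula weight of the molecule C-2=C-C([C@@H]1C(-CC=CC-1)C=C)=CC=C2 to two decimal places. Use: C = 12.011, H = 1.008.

Molecular formula: C14H16.
M = 14×12.011 + 16×1.008 = 184.28 g/mol.

184.28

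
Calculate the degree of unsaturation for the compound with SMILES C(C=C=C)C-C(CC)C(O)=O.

3

Molecular formula from the SMILES: C9H14O2.
DoU = (2C + 2 + N − H − X)/2 = (2·9 + 2 + 0 − 14 − 0)/2 = 6/2 = 3.
(Structurally: 0 ring(s) + 3 π bond(s) = 3.)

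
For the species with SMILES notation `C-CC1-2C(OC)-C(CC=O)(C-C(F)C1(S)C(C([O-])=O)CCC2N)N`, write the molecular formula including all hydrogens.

C16H26FN2O4S-

Heavy atoms from the SMILES: 16 C, 1 F, 2 N, 4 O, 1 S.
Implicit hydrogens by atom environment:
  5 × C: 2 H each → 10
  5 × C: 1 H each → 5
  4 × C: no H
  3 × O: no H
  2 × C: 3 H each → 6
  2 × N: 2 H each → 4
  1 × F: no H
  1 × O (charge -1): no H
  1 × S: 1 H
  Total hydrogens = 26.
Net charge -1.
Molecular formula: C16H26FN2O4S-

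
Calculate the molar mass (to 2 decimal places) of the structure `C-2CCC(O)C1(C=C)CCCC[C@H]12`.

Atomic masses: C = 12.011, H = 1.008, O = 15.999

180.29

Molecular formula: C12H20O.
M = 12×12.011 + 20×1.008 + 1×15.999 = 180.29 g/mol.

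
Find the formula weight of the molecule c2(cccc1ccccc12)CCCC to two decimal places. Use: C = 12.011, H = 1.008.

Molecular formula: C14H16.
M = 14×12.011 + 16×1.008 = 184.28 g/mol.

184.28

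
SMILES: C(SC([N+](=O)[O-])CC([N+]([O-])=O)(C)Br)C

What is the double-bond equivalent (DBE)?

2

Molecular formula from the SMILES: C6H11BrN2O4S.
DoU = (2C + 2 + N − H − X)/2 = (2·6 + 2 + 2 − 11 − 1)/2 = 4/2 = 2.
(Structurally: 0 ring(s) + 2 π bond(s) = 2.)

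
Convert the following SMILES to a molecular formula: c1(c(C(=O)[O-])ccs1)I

Heavy atoms from the SMILES: 5 C, 1 I, 2 O, 1 S.
Implicit hydrogens by atom environment:
  2 × C (aromatic): 1 H each → 2
  2 × C (aromatic): no H
  1 × C: no H
  1 × I: no H
  1 × O: no H
  1 × O (charge -1): no H
  1 × S (aromatic): no H
  Total hydrogens = 2.
Net charge -1.
Molecular formula: C5H2IO2S-

C5H2IO2S-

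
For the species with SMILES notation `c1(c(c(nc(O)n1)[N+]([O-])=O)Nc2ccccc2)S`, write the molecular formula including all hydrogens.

Heavy atoms from the SMILES: 10 C, 4 N, 3 O, 1 S.
Implicit hydrogens by atom environment:
  5 × C (aromatic): 1 H each → 5
  5 × C (aromatic): no H
  2 × N (aromatic): no H
  1 × N: 1 H
  1 × N (charge +1): no H
  1 × O: 1 H
  1 × O: no H
  1 × O (charge -1): no H
  1 × S: 1 H
  Total hydrogens = 8.
Molecular formula: C10H8N4O3S

C10H8N4O3S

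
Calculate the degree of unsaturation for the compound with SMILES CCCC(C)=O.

1

Molecular formula from the SMILES: C5H10O.
DoU = (2C + 2 + N − H − X)/2 = (2·5 + 2 + 0 − 10 − 0)/2 = 2/2 = 1.
(Structurally: 0 ring(s) + 1 π bond(s) = 1.)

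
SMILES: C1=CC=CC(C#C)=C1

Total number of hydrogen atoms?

6

Hydrogens are implicit in SMILES; fill each atom to its normal valence:
  5 × C (aromatic): 1 H each → 5
  1 × C: 1 H
  1 × C (aromatic): no H
  1 × C: no H
  Total hydrogens = 6.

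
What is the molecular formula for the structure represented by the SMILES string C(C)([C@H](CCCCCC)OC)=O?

C10H20O2

Heavy atoms from the SMILES: 10 C, 2 O.
Implicit hydrogens by atom environment:
  5 × C: 2 H each → 10
  3 × C: 3 H each → 9
  2 × O: no H
  1 × C: 1 H
  1 × C: no H
  Total hydrogens = 20.
Molecular formula: C10H20O2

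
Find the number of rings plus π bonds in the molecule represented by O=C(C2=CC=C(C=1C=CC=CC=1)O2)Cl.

8

Molecular formula from the SMILES: C11H7ClO2.
DoU = (2C + 2 + N − H − X)/2 = (2·11 + 2 + 0 − 7 − 1)/2 = 16/2 = 8.
(Structurally: 2 ring(s) + 6 π bond(s) = 8.)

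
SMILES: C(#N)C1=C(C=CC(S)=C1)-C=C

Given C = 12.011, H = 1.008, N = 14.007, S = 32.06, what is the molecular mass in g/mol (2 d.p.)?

Molecular formula: C9H7NS.
M = 9×12.011 + 7×1.008 + 1×14.007 + 1×32.06 = 161.22 g/mol.

161.22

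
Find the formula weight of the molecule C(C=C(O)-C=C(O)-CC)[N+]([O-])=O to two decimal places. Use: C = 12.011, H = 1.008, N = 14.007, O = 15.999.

173.17

Molecular formula: C7H11NO4.
M = 7×12.011 + 11×1.008 + 1×14.007 + 4×15.999 = 173.17 g/mol.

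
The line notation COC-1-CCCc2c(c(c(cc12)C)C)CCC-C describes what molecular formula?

C17H26O

Heavy atoms from the SMILES: 17 C, 1 O.
Implicit hydrogens by atom environment:
  6 × C: 2 H each → 12
  5 × C (aromatic): no H
  4 × C: 3 H each → 12
  1 × C (aromatic): 1 H
  1 × C: 1 H
  1 × O: no H
  Total hydrogens = 26.
Molecular formula: C17H26O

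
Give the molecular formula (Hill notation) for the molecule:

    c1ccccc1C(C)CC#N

C10H11N

Heavy atoms from the SMILES: 10 C, 1 N.
Implicit hydrogens by atom environment:
  5 × C (aromatic): 1 H each → 5
  1 × C: 3 H
  1 × C: 2 H
  1 × C: 1 H
  1 × C: no H
  1 × C (aromatic): no H
  1 × N: no H
  Total hydrogens = 11.
Molecular formula: C10H11N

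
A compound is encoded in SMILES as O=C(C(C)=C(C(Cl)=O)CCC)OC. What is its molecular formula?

C9H13ClO3

Heavy atoms from the SMILES: 9 C, 1 Cl, 3 O.
Implicit hydrogens by atom environment:
  4 × C: no H
  3 × C: 3 H each → 9
  3 × O: no H
  2 × C: 2 H each → 4
  1 × Cl: no H
  Total hydrogens = 13.
Molecular formula: C9H13ClO3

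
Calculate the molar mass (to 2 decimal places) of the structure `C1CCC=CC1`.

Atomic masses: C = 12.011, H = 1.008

Molecular formula: C6H10.
M = 6×12.011 + 10×1.008 = 82.15 g/mol.

82.15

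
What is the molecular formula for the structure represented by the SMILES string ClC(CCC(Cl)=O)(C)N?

C5H9Cl2NO

Heavy atoms from the SMILES: 5 C, 2 Cl, 1 N, 1 O.
Implicit hydrogens by atom environment:
  2 × C: 2 H each → 4
  2 × C: no H
  2 × Cl: no H
  1 × C: 3 H
  1 × N: 2 H
  1 × O: no H
  Total hydrogens = 9.
Molecular formula: C5H9Cl2NO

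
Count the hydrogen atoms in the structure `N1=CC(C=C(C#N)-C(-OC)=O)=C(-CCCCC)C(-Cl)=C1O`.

Hydrogens are implicit in SMILES; fill each atom to its normal valence:
  4 × C: 2 H each → 8
  4 × C (aromatic): no H
  3 × C: no H
  2 × C: 3 H each → 6
  2 × O: no H
  1 × C (aromatic): 1 H
  1 × C: 1 H
  1 × Cl: no H
  1 × N (aromatic): no H
  1 × N: no H
  1 × O: 1 H
  Total hydrogens = 17.

17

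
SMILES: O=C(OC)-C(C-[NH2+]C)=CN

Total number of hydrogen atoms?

Hydrogens are implicit in SMILES; fill each atom to its normal valence:
  2 × C: 3 H each → 6
  2 × C: no H
  2 × O: no H
  1 × C: 2 H
  1 × C: 1 H
  1 × N: 2 H
  1 × N (charge +1): 2 H
  Total hydrogens = 13.

13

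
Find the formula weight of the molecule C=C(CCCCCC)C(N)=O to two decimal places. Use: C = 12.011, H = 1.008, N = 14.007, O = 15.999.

155.24

Molecular formula: C9H17NO.
M = 9×12.011 + 17×1.008 + 1×14.007 + 1×15.999 = 155.24 g/mol.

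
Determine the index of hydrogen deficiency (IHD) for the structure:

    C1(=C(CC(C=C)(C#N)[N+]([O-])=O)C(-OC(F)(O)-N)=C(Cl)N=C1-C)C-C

8

Molecular formula from the SMILES: C14H16ClFN4O4.
DoU = (2C + 2 + N − H − X)/2 = (2·14 + 2 + 4 − 16 − 2)/2 = 16/2 = 8.
(Structurally: 1 ring(s) + 7 π bond(s) = 8.)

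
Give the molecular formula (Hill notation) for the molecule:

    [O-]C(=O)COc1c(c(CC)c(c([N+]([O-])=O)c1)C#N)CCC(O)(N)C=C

Heavy atoms from the SMILES: 16 C, 3 N, 6 O.
Implicit hydrogens by atom environment:
  5 × C: 2 H each → 10
  5 × C (aromatic): no H
  3 × C: no H
  3 × O: no H
  2 × O (charge -1): no H
  1 × C: 3 H
  1 × C (aromatic): 1 H
  1 × C: 1 H
  1 × N: 2 H
  1 × N (charge +1): no H
  1 × N: no H
  1 × O: 1 H
  Total hydrogens = 18.
Net charge -1.
Molecular formula: C16H18N3O6-

C16H18N3O6-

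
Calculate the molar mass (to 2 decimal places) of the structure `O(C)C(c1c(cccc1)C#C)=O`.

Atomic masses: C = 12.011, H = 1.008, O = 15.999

Molecular formula: C10H8O2.
M = 10×12.011 + 8×1.008 + 2×15.999 = 160.17 g/mol.

160.17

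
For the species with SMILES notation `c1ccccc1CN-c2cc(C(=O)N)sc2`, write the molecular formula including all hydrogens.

C12H12N2OS

Heavy atoms from the SMILES: 12 C, 2 N, 1 O, 1 S.
Implicit hydrogens by atom environment:
  7 × C (aromatic): 1 H each → 7
  3 × C (aromatic): no H
  1 × C: 2 H
  1 × C: no H
  1 × N: 2 H
  1 × N: 1 H
  1 × O: no H
  1 × S (aromatic): no H
  Total hydrogens = 12.
Molecular formula: C12H12N2OS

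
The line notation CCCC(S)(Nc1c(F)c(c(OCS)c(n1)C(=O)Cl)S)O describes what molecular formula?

C11H14ClFN2O3S3

Heavy atoms from the SMILES: 11 C, 1 Cl, 1 F, 2 N, 3 O, 3 S.
Implicit hydrogens by atom environment:
  5 × C (aromatic): no H
  3 × C: 2 H each → 6
  3 × S: 1 H each → 3
  2 × C: no H
  2 × O: no H
  1 × C: 3 H
  1 × Cl: no H
  1 × F: no H
  1 × N: 1 H
  1 × N (aromatic): no H
  1 × O: 1 H
  Total hydrogens = 14.
Molecular formula: C11H14ClFN2O3S3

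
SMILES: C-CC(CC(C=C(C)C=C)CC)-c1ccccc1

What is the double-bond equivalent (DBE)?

6

Molecular formula from the SMILES: C18H26.
DoU = (2C + 2 + N − H − X)/2 = (2·18 + 2 + 0 − 26 − 0)/2 = 12/2 = 6.
(Structurally: 1 ring(s) + 5 π bond(s) = 6.)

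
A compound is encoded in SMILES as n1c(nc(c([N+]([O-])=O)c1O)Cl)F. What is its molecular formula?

Heavy atoms from the SMILES: 4 C, 1 Cl, 1 F, 3 N, 3 O.
Implicit hydrogens by atom environment:
  4 × C (aromatic): no H
  2 × N (aromatic): no H
  1 × Cl: no H
  1 × F: no H
  1 × N (charge +1): no H
  1 × O: 1 H
  1 × O: no H
  1 × O (charge -1): no H
  Total hydrogens = 1.
Molecular formula: C4HClFN3O3

C4HClFN3O3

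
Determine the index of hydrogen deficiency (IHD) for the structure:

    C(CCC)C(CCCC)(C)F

0

Molecular formula from the SMILES: C10H21F.
DoU = (2C + 2 + N − H − X)/2 = (2·10 + 2 + 0 − 21 − 1)/2 = 0/2 = 0.
(Structurally: 0 ring(s) + 0 π bond(s) = 0.)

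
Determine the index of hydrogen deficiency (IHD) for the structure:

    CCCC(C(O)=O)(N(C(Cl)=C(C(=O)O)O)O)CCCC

Molecular formula from the SMILES: C12H20ClNO6.
DoU = (2C + 2 + N − H − X)/2 = (2·12 + 2 + 1 − 20 − 1)/2 = 6/2 = 3.
(Structurally: 0 ring(s) + 3 π bond(s) = 3.)

3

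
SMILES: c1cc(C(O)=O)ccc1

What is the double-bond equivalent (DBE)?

Molecular formula from the SMILES: C7H6O2.
DoU = (2C + 2 + N − H − X)/2 = (2·7 + 2 + 0 − 6 − 0)/2 = 10/2 = 5.
(Structurally: 1 ring(s) + 4 π bond(s) = 5.)

5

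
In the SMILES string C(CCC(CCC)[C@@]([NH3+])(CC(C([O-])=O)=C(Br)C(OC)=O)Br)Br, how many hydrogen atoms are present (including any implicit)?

22

Hydrogens are implicit in SMILES; fill each atom to its normal valence:
  6 × C: 2 H each → 12
  5 × C: no H
  3 × Br: no H
  3 × O: no H
  2 × C: 3 H each → 6
  1 × C: 1 H
  1 × N (charge +1): 3 H
  1 × O (charge -1): no H
  Total hydrogens = 22.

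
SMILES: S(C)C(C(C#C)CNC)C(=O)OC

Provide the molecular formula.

Heavy atoms from the SMILES: 9 C, 1 N, 2 O, 1 S.
Implicit hydrogens by atom environment:
  3 × C: 3 H each → 9
  3 × C: 1 H each → 3
  2 × C: no H
  2 × O: no H
  1 × C: 2 H
  1 × N: 1 H
  1 × S: no H
  Total hydrogens = 15.
Molecular formula: C9H15NO2S

C9H15NO2S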